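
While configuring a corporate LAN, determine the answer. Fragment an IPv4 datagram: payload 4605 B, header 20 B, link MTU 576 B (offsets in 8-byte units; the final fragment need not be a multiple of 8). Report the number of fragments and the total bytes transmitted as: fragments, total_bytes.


Max data per non-final fragment = floor((MTU - header)/8)*8 = floor((576 - 20)/8)*8 = floor(556/8)*8 = 552 B
Final fragment needs no 8-byte alignment: it can carry up to MTU - header = 556 B
Non-final fragments needed = ceil((payload - 556) / 552) = ceil(4049/552) = ceil(7.3351) = 8
Number of fragments = 8 + 1 = 9
Fragment sizes (data): 8 * 552 B + 189 B (last, 189 <= 556 OK)
Total bytes sent = payload + n_frags * header = 4605 + 9*20 = 4605 + 180 = 4785 B

9, 4785


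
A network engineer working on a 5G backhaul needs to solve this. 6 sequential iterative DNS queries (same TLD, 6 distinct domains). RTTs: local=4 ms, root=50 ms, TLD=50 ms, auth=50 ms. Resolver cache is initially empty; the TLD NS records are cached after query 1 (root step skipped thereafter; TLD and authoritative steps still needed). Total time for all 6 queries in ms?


Lookup 1 (cold cache): local + root + TLD + auth = 4 + 50 + 50 + 50 = 154 ms
Lookups 2..6 (TLD NS cached -> skip root; new domain -> still ask TLD and auth): local + TLD + auth = 4 + 50 + 50 = 104 ms each
Remaining 5 lookups: 5 * 104 = 520 ms
Total = 154 + 520 = 674 ms

674


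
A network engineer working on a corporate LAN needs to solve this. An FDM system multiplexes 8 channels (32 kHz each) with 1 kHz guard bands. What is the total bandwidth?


Given: 8 channels, 32 kHz each, guard = 1 kHz
Channel bandwidth = 8 * 32 = 256 kHz
Guard bands = 7 gaps * 1 kHz = 7 kHz
Total = 256 + 7 = 263 kHz

263


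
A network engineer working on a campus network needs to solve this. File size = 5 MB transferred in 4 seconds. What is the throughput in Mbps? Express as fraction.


Given: file = 5 MB, time = 4 s
File in Mb = 5 * 8 = 40 Mb
Throughput = 40 / 4 Mbps
Throughput = 10 Mbps

10


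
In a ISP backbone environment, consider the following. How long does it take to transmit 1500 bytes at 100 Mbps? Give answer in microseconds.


Given: packet = 1500 bytes, bandwidth = 100 Mbps
Packet in bits = 1500 * 8 = 12000 bits
Bandwidth = 100 * 10^6 = 100000000 bps
Time = 12000 / 100000000 seconds
Time in us = 12000 * 10^6 / 100000000 = 120

120


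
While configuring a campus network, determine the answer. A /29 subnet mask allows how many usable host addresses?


Given: subnet mask /29
Host bits = 32 - 29 = 3
Total addresses = 2^3 = 8
Usable hosts = 8 - 2 (network + broadcast) = 6

6


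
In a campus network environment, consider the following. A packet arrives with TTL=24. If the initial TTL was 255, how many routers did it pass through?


Given: initial TTL = 255, received TTL = 24
Hops = initial TTL - received TTL
Hops = 255 - 24 = 231

231


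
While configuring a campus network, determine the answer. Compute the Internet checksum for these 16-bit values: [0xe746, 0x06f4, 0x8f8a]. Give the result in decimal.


Given words: [0xe746, 0x06f4, 0x8f8a]
Step 1: Sum all words
Raw sum = 59206 + 1780 + 36746 = 97732
Step 2: Fold carry: (32196 + 1) = 32197
One's complement = ~32197 & 0xFFFF = 33338

33338


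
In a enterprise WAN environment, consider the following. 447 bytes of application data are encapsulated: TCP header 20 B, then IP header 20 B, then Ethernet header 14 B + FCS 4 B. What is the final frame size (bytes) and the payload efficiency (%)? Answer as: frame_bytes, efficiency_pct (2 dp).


TCP segment = 447 + 20 = 467 B
IP packet = 467 + 20 = 487 B
Ethernet frame = 487 + 14 + 4 = 505 B
Efficiency = app / frame = 447 / 505 = 0.885149 = 88.5149% -> 88.51% (2 dp)

505, 88.51


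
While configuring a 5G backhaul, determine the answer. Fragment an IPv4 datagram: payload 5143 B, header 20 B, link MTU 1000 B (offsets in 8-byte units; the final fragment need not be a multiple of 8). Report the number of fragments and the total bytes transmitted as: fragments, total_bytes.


Max data per non-final fragment = floor((MTU - header)/8)*8 = floor((1000 - 20)/8)*8 = floor(980/8)*8 = 976 B
Final fragment needs no 8-byte alignment: it can carry up to MTU - header = 980 B
Non-final fragments needed = ceil((payload - 980) / 976) = ceil(4163/976) = ceil(4.2654) = 5
Number of fragments = 5 + 1 = 6
Fragment sizes (data): 5 * 976 B + 263 B (last, 263 <= 980 OK)
Total bytes sent = payload + n_frags * header = 5143 + 6*20 = 5143 + 120 = 5263 B

6, 5263


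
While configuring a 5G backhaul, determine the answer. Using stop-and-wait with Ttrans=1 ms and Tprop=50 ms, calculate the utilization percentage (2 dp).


Given: Ttrans = 1 ms, Tprop = 50 ms
RTT = 2 * Tprop = 2 * 50 = 100 ms
U = Ttrans / (Ttrans + RTT)
U = 1 / (1 + 100)
U = 1 / 101 = 0.009901
U% = 0.99%

0.99


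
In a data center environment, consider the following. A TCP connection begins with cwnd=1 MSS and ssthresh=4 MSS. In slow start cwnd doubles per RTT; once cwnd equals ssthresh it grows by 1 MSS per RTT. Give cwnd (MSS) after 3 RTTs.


RTT 0: cwnd = 1 MSS (initial)
RTT 1: cwnd = 2 MSS (slow start, doubled)
RTT 2: cwnd = 4 MSS (slow start, doubled)
RTT 3: cwnd = 5 MSS (congestion avoidance, +1)

5


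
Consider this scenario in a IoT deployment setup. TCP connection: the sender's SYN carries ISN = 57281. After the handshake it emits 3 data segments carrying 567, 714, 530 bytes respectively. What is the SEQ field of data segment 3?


The SYN occupies sequence number ISN = 57281, so the first data byte is ISN + 1 = 57282.
SEQ of data segment i = (ISN + 1) + sum of payload sizes of segments 1..i-1.
Segment 1: SEQ = 57282, payload = 567 bytes
Segment 2: SEQ = 57849, payload = 714 bytes
Segment 3: SEQ = 58563, payload = 530 bytes
SEQ of segment 3 = 57282 + 567 + 714 = 58563

58563


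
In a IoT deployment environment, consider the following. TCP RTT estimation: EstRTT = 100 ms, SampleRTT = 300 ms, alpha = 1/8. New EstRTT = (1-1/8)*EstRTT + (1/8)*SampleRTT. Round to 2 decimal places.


Given: EstRTT = 100 ms, SampleRTT = 300 ms, alpha = 1/8
New EstRTT = (1 - alpha) * EstRTT + alpha * SampleRTT
(7/8) * 100 = 87.5
(1/8) * 300 = 37.5
New EstRTT = 87.5 + 37.5 = 125 ms -> 125.00 ms (2 dp)

125.00


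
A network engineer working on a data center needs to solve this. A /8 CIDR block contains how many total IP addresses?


Given: CIDR prefix /8
Host bits = 32 - 8 = 24
Total addresses = 2^24 = 16777216

16777216


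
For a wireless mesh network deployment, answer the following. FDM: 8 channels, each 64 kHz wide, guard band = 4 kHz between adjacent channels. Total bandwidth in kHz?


Given: 8 channels, 64 kHz each, guard = 4 kHz
Channel bandwidth = 8 * 64 = 512 kHz
Guard bands = 7 gaps * 4 kHz = 28 kHz
Total = 512 + 28 = 540 kHz

540


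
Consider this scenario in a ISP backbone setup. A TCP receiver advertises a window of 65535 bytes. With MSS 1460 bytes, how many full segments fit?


Given: RWND = 65535 bytes, MSS = 1460 bytes
Full segments = floor(RWND / MSS)
Full segments = floor(65535 / 1460)
Full segments = floor(44.887) = 44

44


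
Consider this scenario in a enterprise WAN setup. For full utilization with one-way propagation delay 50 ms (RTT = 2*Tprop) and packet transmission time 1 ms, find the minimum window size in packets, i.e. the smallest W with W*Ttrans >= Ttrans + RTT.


Given: Ttrans = 1 ms, RTT = 100 ms (= 2 * Tprop, Tprop = 50 ms)
Time until first ACK returns = Ttrans + RTT = 1 + 100 = 101 ms
Need W * Ttrans >= Ttrans + RTT  ->  W >= (Ttrans + RTT) / Ttrans
(Ttrans + RTT) / Ttrans = 101 / 1 = 101
W_min = ceil(101) = 101

101


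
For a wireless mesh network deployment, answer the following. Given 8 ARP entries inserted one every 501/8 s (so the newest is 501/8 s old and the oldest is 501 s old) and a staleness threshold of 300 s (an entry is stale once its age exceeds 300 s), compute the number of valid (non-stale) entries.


Ages are k * 501/8 s for k = 1..8 (spacing = 62.6250 s).
Entry k is valid iff k * 501/8 <= 300 iff k <= 8 * 300 / 501 = 4.7904
n_valid = floor(4.7904) = 4
(n_stale = 8 - 4 = 4)

4


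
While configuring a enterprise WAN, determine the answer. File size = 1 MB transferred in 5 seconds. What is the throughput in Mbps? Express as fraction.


Given: file = 1 MB, time = 5 s
File in Mb = 1 * 8 = 8 Mb
Throughput = 8 / 5 Mbps
Throughput = 8/5 Mbps

8/5


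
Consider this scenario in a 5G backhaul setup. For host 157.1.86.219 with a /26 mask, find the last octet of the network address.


Given: IP = 157.1.86.219, prefix = /26
Subnet mask = 255.255.255.192
Last octet of IP: 219
Last octet of mask: 192
Network last octet = 219 AND 192 = 192

192


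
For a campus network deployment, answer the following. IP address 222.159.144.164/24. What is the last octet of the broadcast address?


Given: IP = 222.159.144.164, prefix = /24
Host bits = 32 - 24 = 8
Network last octet = 164 AND mask = 0
Host part size = 2^8 - 1 = 255
Broadcast last octet = 0 OR 255 = 255

255


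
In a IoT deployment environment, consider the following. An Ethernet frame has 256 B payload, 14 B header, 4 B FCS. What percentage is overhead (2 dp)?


Given: payload = 256 B, header = 14 B, trailer = 4 B
Overhead bytes = header + trailer = 14 + 4 = 18
Total frame = payload + overhead = 256 + 18 = 274
Overhead % = 18 / 274 * 100 = 6.5693% -> 6.57% (2 dp)

6.57


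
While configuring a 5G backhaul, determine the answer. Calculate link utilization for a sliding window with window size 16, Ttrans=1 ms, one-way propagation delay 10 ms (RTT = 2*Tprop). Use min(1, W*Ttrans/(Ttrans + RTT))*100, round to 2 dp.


Given: W = 16, Ttrans = 1 ms, RTT = 20 ms (= 2 * Tprop, Tprop = 10 ms)
Cycle time = Ttrans + RTT = 1 + 20 = 21 ms (first packet sent until its ACK returns)
W * Ttrans = 16 * 1 = 16 ms of sending per cycle
W * Ttrans / (Ttrans + RTT) = 16 / 21 = 0.761905
U = min(1, 0.761905) = 0.761905
U% = 76.19%

76.19


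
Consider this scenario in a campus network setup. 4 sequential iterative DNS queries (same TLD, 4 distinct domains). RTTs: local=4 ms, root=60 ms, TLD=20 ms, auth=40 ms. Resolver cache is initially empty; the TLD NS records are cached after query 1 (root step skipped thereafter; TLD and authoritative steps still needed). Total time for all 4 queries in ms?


Lookup 1 (cold cache): local + root + TLD + auth = 4 + 60 + 20 + 40 = 124 ms
Lookups 2..4 (TLD NS cached -> skip root; new domain -> still ask TLD and auth): local + TLD + auth = 4 + 20 + 40 = 64 ms each
Remaining 3 lookups: 3 * 64 = 192 ms
Total = 124 + 192 = 316 ms

316


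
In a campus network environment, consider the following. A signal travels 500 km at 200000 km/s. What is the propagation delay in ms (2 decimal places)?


Given: distance = 500 km, speed = 200000 km/s
Delay = distance / speed = 500 / 200000 seconds
Delay in ms = 500 * 1000 / 200000
Delay = 2.5000 ms
Rounded to 2 dp = 2.50 ms

2.50


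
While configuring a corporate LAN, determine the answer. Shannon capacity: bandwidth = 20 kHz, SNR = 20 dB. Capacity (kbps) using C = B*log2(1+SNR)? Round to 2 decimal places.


Given: B = 20 kHz, SNR = 20 dB
SNR linear = 10^(20/10) = 100
1 + SNR = 101
log2(101) = 6.6582114828
C = 20 * 1000 * 6.6582114828 = 133164.2297 bps
C = 133.164230 kbps -> 133.16 kbps (2 dp)

133.16


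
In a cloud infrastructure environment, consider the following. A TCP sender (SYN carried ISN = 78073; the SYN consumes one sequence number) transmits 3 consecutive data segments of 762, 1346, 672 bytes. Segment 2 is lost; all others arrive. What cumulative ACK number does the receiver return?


SYN uses sequence number 78073; first data byte = ISN + 1 = 78074.
Segment 1: SEQ = 78074, len = 762 B, covers [78074, 78835]
Segment 2: SEQ = 78836, len = 1346 B, covers [78836, 80181] [LOST]
Segment 3: SEQ = 80182, len = 672 B, covers [80182, 80853]
In-order data received: bytes [78074, 78835] (segments 1..1).
Segment 2 missing -> gap begins at byte 78836; later segments buffered out of order.
Cumulative ACK = next expected in-order byte = 78074 + 762 = 78836

78836


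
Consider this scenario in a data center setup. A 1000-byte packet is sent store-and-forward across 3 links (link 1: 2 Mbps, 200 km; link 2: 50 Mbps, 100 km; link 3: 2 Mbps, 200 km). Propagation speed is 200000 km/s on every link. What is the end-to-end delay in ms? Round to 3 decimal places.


Packet = 1000 bytes = 8000 bits. Store-and-forward: sum (t_trans + t_prop) per link.
Link 1: t_trans = 8000/(2*10^6) s = 4.0000 ms; t_prop = 200/200000 s = 1.0000 ms; subtotal = 5.0000 ms
Link 2: t_trans = 8000/(50*10^6) s = 0.1600 ms; t_prop = 100/200000 s = 0.5000 ms; subtotal = 0.6600 ms
Link 3: t_trans = 8000/(2*10^6) s = 4.0000 ms; t_prop = 200/200000 s = 1.0000 ms; subtotal = 5.0000 ms
End-to-end = 5.0000 + 0.6600 + 5.0000 = 10.6600 ms -> 10.660 ms (3 dp)

10.660


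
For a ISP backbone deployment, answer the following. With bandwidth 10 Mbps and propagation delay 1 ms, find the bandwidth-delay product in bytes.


Given: bandwidth = 10 Mbps, delay = 1 ms
BDP in bits = 10 * 10^6 * 1 / 1000
BDP in bits = 10000
BDP in bytes = 10000 / 8 = 1250

1250


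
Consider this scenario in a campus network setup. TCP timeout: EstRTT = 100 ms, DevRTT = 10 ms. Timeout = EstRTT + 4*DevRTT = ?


Given: EstRTT = 100 ms, DevRTT = 10 ms
Timeout = EstRTT + 4 * DevRTT
4 * DevRTT = 4 * 10 = 40
Timeout = 100 + 40 = 140 ms

140


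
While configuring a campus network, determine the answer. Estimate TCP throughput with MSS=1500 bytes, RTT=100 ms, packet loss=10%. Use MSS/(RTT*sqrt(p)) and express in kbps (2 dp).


Given: MSS = 1500 bytes, RTT = 100 ms, loss = 10%
RTT in seconds = 100 / 1000 = 0.1
Loss rate = 10% = 0.1
sqrt(loss) = sqrt(0.1) = 0.316227766017
Throughput (bytes/s) = 1500 / (0.1 * 0.316227766017) = 47434.1649
Throughput (kbps) = 47434.1649 * 8 / 1000 = 379.473319 -> 379.47 kbps (2 dp)

379.47


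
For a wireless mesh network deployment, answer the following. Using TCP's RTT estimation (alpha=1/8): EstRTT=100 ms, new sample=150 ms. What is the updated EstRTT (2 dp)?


Given: EstRTT = 100 ms, SampleRTT = 150 ms, alpha = 1/8
New EstRTT = (1 - alpha) * EstRTT + alpha * SampleRTT
(7/8) * 100 = 87.5
(1/8) * 150 = 18.75
New EstRTT = 87.5 + 18.75 = 106.25 ms -> 106.25 ms (2 dp)

106.25


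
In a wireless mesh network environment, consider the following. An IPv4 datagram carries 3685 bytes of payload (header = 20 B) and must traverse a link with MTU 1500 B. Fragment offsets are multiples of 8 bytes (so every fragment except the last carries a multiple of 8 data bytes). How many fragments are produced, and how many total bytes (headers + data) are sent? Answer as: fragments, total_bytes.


Max data per non-final fragment = floor((MTU - header)/8)*8 = floor((1500 - 20)/8)*8 = floor(1480/8)*8 = 1480 B
Final fragment needs no 8-byte alignment: it can carry up to MTU - header = 1480 B
Non-final fragments needed = ceil((payload - 1480) / 1480) = ceil(2205/1480) = ceil(1.4899) = 2
Number of fragments = 2 + 1 = 3
Fragment sizes (data): 2 * 1480 B + 725 B (last, 725 <= 1480 OK)
Total bytes sent = payload + n_frags * header = 3685 + 3*20 = 3685 + 60 = 3745 B

3, 3745


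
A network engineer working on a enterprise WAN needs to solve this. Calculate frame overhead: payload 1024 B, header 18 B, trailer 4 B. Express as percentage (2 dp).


Given: payload = 1024 B, header = 18 B, trailer = 4 B
Overhead bytes = header + trailer = 18 + 4 = 22
Total frame = payload + overhead = 1024 + 22 = 1046
Overhead % = 22 / 1046 * 100 = 2.1033% -> 2.10% (2 dp)

2.10


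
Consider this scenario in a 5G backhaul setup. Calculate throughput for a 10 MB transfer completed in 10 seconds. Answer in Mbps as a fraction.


Given: file = 10 MB, time = 10 s
File in Mb = 10 * 8 = 80 Mb
Throughput = 80 / 10 Mbps
Throughput = 8 Mbps

8


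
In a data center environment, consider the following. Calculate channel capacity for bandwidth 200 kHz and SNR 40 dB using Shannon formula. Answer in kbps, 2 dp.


Given: B = 200 kHz, SNR = 40 dB
SNR linear = 10^(40/10) = 10000
1 + SNR = 10001
log2(10001) = 13.2878566418
C = 200 * 1000 * 13.2878566418 = 2657571.3284 bps
C = 2657.571328 kbps -> 2657.57 kbps (2 dp)

2657.57


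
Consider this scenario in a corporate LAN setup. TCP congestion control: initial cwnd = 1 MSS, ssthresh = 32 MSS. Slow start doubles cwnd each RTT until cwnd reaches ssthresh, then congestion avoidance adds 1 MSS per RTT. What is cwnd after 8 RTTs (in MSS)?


RTT 0: cwnd = 1 MSS (initial)
RTT 1: cwnd = 2 MSS (slow start, doubled)
RTT 2: cwnd = 4 MSS (slow start, doubled)
RTT 3: cwnd = 8 MSS (slow start, doubled)
RTT 4: cwnd = 16 MSS (slow start, doubled)
RTT 5: cwnd = 32 MSS (slow start, doubled)
RTT 6: cwnd = 33 MSS (congestion avoidance, +1)
RTT 7: cwnd = 34 MSS (congestion avoidance, +1)
RTT 8: cwnd = 35 MSS (congestion avoidance, +1)

35


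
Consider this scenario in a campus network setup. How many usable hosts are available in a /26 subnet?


Given: subnet mask /26
Host bits = 32 - 26 = 6
Total addresses = 2^6 = 64
Usable hosts = 64 - 2 (network + broadcast) = 62

62


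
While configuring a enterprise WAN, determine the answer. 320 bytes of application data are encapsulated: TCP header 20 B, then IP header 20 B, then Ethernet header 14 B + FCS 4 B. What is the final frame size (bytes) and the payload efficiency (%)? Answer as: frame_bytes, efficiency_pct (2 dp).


TCP segment = 320 + 20 = 340 B
IP packet = 340 + 20 = 360 B
Ethernet frame = 360 + 14 + 4 = 378 B
Efficiency = app / frame = 320 / 378 = 0.846561 = 84.6561% -> 84.66% (2 dp)

378, 84.66


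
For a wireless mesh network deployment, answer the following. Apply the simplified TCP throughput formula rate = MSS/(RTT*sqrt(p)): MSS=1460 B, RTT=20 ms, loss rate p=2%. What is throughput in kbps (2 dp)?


Given: MSS = 1460 bytes, RTT = 20 ms, loss = 2%
RTT in seconds = 20 / 1000 = 0.02
Loss rate = 2% = 0.02
sqrt(loss) = sqrt(0.02) = 0.141421356237
Throughput (bytes/s) = 1460 / (0.02 * 0.141421356237) = 516187.9503
Throughput (kbps) = 516187.9503 * 8 / 1000 = 4129.503602 -> 4129.50 kbps (2 dp)

4129.50


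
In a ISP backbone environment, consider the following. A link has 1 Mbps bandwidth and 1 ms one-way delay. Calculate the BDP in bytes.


Given: bandwidth = 1 Mbps, delay = 1 ms
BDP in bits = 1 * 10^6 * 1 / 1000
BDP in bits = 1000
BDP in bytes = 1000 / 8 = 125

125


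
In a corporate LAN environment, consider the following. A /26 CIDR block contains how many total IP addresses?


Given: CIDR prefix /26
Host bits = 32 - 26 = 6
Total addresses = 2^6 = 64

64


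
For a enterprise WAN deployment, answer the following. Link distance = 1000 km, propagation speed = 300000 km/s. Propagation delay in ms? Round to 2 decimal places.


Given: distance = 1000 km, speed = 300000 km/s
Delay = distance / speed = 1000 / 300000 seconds
Delay in ms = 1000 * 1000 / 300000
Delay = 3.3333 ms
Rounded to 2 dp = 3.33 ms

3.33


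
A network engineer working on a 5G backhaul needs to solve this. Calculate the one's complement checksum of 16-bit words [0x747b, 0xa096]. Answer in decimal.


Given words: [0x747b, 0xa096]
Step 1: Sum all words
Raw sum = 29819 + 41110 = 70929
Step 2: Fold carry: (5393 + 1) = 5394
One's complement = ~5394 & 0xFFFF = 60141

60141


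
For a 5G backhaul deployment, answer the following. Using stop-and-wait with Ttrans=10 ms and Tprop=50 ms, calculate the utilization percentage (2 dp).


Given: Ttrans = 10 ms, Tprop = 50 ms
RTT = 2 * Tprop = 2 * 50 = 100 ms
U = Ttrans / (Ttrans + RTT)
U = 10 / (10 + 100)
U = 10 / 110 = 0.090909
U% = 9.09%

9.09


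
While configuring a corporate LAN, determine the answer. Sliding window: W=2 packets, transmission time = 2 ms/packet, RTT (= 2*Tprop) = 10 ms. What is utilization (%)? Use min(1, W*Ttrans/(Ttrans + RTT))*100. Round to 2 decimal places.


Given: W = 2, Ttrans = 2 ms, RTT = 10 ms (= 2 * Tprop, Tprop = 5 ms)
Cycle time = Ttrans + RTT = 2 + 10 = 12 ms (first packet sent until its ACK returns)
W * Ttrans = 2 * 2 = 4 ms of sending per cycle
W * Ttrans / (Ttrans + RTT) = 4 / 12 = 0.333333
U = min(1, 0.333333) = 0.333333
U% = 33.33%

33.33


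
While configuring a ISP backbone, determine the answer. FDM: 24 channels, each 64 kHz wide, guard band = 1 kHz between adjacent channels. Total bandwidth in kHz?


Given: 24 channels, 64 kHz each, guard = 1 kHz
Channel bandwidth = 24 * 64 = 1536 kHz
Guard bands = 23 gaps * 1 kHz = 23 kHz
Total = 1536 + 23 = 1559 kHz

1559


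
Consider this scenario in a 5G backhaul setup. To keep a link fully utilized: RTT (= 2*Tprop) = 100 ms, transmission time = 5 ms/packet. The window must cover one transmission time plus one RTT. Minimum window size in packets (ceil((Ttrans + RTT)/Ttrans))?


Given: Ttrans = 5 ms, RTT = 100 ms (= 2 * Tprop, Tprop = 50 ms)
Time until first ACK returns = Ttrans + RTT = 5 + 100 = 105 ms
Need W * Ttrans >= Ttrans + RTT  ->  W >= (Ttrans + RTT) / Ttrans
(Ttrans + RTT) / Ttrans = 105 / 5 = 21
W_min = ceil(21) = 21

21


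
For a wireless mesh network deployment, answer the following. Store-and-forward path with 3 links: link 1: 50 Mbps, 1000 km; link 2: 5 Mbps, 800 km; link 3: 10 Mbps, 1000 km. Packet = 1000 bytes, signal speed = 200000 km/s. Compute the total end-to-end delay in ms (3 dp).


Packet = 1000 bytes = 8000 bits. Store-and-forward: sum (t_trans + t_prop) per link.
Link 1: t_trans = 8000/(50*10^6) s = 0.1600 ms; t_prop = 1000/200000 s = 5.0000 ms; subtotal = 5.1600 ms
Link 2: t_trans = 8000/(5*10^6) s = 1.6000 ms; t_prop = 800/200000 s = 4.0000 ms; subtotal = 5.6000 ms
Link 3: t_trans = 8000/(10*10^6) s = 0.8000 ms; t_prop = 1000/200000 s = 5.0000 ms; subtotal = 5.8000 ms
End-to-end = 5.1600 + 5.6000 + 5.8000 = 16.5600 ms -> 16.560 ms (3 dp)

16.560


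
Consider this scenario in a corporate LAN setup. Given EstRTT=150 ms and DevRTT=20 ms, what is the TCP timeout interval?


Given: EstRTT = 150 ms, DevRTT = 20 ms
Timeout = EstRTT + 4 * DevRTT
4 * DevRTT = 4 * 20 = 80
Timeout = 150 + 80 = 230 ms

230


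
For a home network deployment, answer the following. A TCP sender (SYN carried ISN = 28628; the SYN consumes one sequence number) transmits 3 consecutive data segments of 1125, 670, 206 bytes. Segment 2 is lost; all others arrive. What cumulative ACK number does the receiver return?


SYN uses sequence number 28628; first data byte = ISN + 1 = 28629.
Segment 1: SEQ = 28629, len = 1125 B, covers [28629, 29753]
Segment 2: SEQ = 29754, len = 670 B, covers [29754, 30423] [LOST]
Segment 3: SEQ = 30424, len = 206 B, covers [30424, 30629]
In-order data received: bytes [28629, 29753] (segments 1..1).
Segment 2 missing -> gap begins at byte 29754; later segments buffered out of order.
Cumulative ACK = next expected in-order byte = 28629 + 1125 = 29754

29754


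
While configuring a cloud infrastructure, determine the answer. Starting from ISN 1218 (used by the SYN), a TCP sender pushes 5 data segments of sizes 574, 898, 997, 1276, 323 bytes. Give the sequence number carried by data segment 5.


The SYN occupies sequence number ISN = 1218, so the first data byte is ISN + 1 = 1219.
SEQ of data segment i = (ISN + 1) + sum of payload sizes of segments 1..i-1.
Segment 1: SEQ = 1219, payload = 574 bytes
Segment 2: SEQ = 1793, payload = 898 bytes
Segment 3: SEQ = 2691, payload = 997 bytes
Segment 4: SEQ = 3688, payload = 1276 bytes
Segment 5: SEQ = 4964, payload = 323 bytes
SEQ of segment 5 = 1219 + 574 + 898 + 997 + 1276 = 4964

4964


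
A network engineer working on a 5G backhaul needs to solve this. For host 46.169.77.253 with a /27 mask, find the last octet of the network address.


Given: IP = 46.169.77.253, prefix = /27
Subnet mask = 255.255.255.224
Last octet of IP: 253
Last octet of mask: 224
Network last octet = 253 AND 224 = 224

224


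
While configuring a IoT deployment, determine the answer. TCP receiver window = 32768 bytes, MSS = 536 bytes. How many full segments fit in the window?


Given: RWND = 32768 bytes, MSS = 536 bytes
Full segments = floor(RWND / MSS)
Full segments = floor(32768 / 536)
Full segments = floor(61.1343) = 61

61


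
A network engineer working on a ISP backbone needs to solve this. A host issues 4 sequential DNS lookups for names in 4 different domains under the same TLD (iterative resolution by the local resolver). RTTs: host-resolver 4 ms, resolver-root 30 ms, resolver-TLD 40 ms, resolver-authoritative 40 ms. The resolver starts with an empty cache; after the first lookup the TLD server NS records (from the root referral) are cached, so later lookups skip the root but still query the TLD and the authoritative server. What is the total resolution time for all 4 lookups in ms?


Lookup 1 (cold cache): local + root + TLD + auth = 4 + 30 + 40 + 40 = 114 ms
Lookups 2..4 (TLD NS cached -> skip root; new domain -> still ask TLD and auth): local + TLD + auth = 4 + 40 + 40 = 84 ms each
Remaining 3 lookups: 3 * 84 = 252 ms
Total = 114 + 252 = 366 ms

366


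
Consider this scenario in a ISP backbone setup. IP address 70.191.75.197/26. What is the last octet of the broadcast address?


Given: IP = 70.191.75.197, prefix = /26
Host bits = 32 - 26 = 6
Network last octet = 197 AND mask = 192
Host part size = 2^6 - 1 = 63
Broadcast last octet = 192 OR 63 = 255

255


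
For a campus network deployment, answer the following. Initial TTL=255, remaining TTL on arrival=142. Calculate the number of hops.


Given: initial TTL = 255, received TTL = 142
Hops = initial TTL - received TTL
Hops = 255 - 142 = 113

113


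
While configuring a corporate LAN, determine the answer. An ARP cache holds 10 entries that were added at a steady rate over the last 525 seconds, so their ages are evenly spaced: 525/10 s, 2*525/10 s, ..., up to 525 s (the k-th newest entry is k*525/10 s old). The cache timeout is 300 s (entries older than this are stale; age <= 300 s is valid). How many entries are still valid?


Ages are k * 525/10 s for k = 1..10 (spacing = 52.5000 s).
Entry k is valid iff k * 525/10 <= 300 iff k <= 10 * 300 / 525 = 5.7143
n_valid = floor(5.7143) = 5
(n_stale = 10 - 5 = 5)

5


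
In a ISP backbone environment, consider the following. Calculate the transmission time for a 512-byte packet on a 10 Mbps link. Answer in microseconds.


Given: packet = 512 bytes, bandwidth = 10 Mbps
Packet in bits = 512 * 8 = 4096 bits
Bandwidth = 10 * 10^6 = 10000000 bps
Time = 4096 / 10000000 seconds
Time in us = 4096 * 10^6 / 10000000 = 409.6

409.6


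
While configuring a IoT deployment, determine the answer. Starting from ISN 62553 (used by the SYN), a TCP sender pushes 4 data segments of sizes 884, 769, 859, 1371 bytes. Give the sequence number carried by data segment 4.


The SYN occupies sequence number ISN = 62553, so the first data byte is ISN + 1 = 62554.
SEQ of data segment i = (ISN + 1) + sum of payload sizes of segments 1..i-1.
Segment 1: SEQ = 62554, payload = 884 bytes
Segment 2: SEQ = 63438, payload = 769 bytes
Segment 3: SEQ = 64207, payload = 859 bytes
Segment 4: SEQ = 65066, payload = 1371 bytes
SEQ of segment 4 = 62554 + 884 + 769 + 859 = 65066

65066


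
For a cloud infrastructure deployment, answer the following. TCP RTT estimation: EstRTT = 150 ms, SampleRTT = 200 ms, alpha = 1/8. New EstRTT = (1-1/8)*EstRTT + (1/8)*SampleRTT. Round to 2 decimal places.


Given: EstRTT = 150 ms, SampleRTT = 200 ms, alpha = 1/8
New EstRTT = (1 - alpha) * EstRTT + alpha * SampleRTT
(7/8) * 150 = 131.25
(1/8) * 200 = 25
New EstRTT = 131.25 + 25 = 156.25 ms -> 156.25 ms (2 dp)

156.25


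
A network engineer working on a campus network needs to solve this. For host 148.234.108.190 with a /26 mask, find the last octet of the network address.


Given: IP = 148.234.108.190, prefix = /26
Subnet mask = 255.255.255.192
Last octet of IP: 190
Last octet of mask: 192
Network last octet = 190 AND 192 = 128

128


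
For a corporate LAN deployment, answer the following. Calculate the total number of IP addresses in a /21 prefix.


Given: CIDR prefix /21
Host bits = 32 - 21 = 11
Total addresses = 2^11 = 2048

2048


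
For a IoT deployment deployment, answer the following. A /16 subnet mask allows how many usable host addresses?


Given: subnet mask /16
Host bits = 32 - 16 = 16
Total addresses = 2^16 = 65536
Usable hosts = 65536 - 2 (network + broadcast) = 65534

65534


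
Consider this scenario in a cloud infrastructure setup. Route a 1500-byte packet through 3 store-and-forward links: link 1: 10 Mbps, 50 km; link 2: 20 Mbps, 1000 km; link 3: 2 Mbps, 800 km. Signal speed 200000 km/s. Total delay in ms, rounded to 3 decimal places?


Packet = 1500 bytes = 12000 bits. Store-and-forward: sum (t_trans + t_prop) per link.
Link 1: t_trans = 12000/(10*10^6) s = 1.2000 ms; t_prop = 50/200000 s = 0.2500 ms; subtotal = 1.4500 ms
Link 2: t_trans = 12000/(20*10^6) s = 0.6000 ms; t_prop = 1000/200000 s = 5.0000 ms; subtotal = 5.6000 ms
Link 3: t_trans = 12000/(2*10^6) s = 6.0000 ms; t_prop = 800/200000 s = 4.0000 ms; subtotal = 10.0000 ms
End-to-end = 1.4500 + 5.6000 + 10.0000 = 17.0500 ms -> 17.050 ms (3 dp)

17.050


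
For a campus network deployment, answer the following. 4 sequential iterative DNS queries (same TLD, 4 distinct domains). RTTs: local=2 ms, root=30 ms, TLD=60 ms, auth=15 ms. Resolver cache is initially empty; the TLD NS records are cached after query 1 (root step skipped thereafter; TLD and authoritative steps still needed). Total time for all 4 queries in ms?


Lookup 1 (cold cache): local + root + TLD + auth = 2 + 30 + 60 + 15 = 107 ms
Lookups 2..4 (TLD NS cached -> skip root; new domain -> still ask TLD and auth): local + TLD + auth = 2 + 60 + 15 = 77 ms each
Remaining 3 lookups: 3 * 77 = 231 ms
Total = 107 + 231 = 338 ms

338


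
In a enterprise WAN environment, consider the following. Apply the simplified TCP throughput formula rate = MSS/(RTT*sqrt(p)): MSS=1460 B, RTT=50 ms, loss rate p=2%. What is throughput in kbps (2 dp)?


Given: MSS = 1460 bytes, RTT = 50 ms, loss = 2%
RTT in seconds = 50 / 1000 = 0.05
Loss rate = 2% = 0.02
sqrt(loss) = sqrt(0.02) = 0.141421356237
Throughput (bytes/s) = 1460 / (0.05 * 0.141421356237) = 206475.1801
Throughput (kbps) = 206475.1801 * 8 / 1000 = 1651.801441 -> 1651.80 kbps (2 dp)

1651.80


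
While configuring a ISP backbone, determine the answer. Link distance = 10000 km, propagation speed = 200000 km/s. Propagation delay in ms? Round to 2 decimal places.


Given: distance = 10000 km, speed = 200000 km/s
Delay = distance / speed = 10000 / 200000 seconds
Delay in ms = 10000 * 1000 / 200000
Delay = 50.0000 ms
Rounded to 2 dp = 50.00 ms

50.00


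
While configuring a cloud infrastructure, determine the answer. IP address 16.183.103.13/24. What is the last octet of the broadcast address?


Given: IP = 16.183.103.13, prefix = /24
Host bits = 32 - 24 = 8
Network last octet = 13 AND mask = 0
Host part size = 2^8 - 1 = 255
Broadcast last octet = 0 OR 255 = 255

255


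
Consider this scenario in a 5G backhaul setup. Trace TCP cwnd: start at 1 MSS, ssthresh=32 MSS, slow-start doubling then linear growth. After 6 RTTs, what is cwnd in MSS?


RTT 0: cwnd = 1 MSS (initial)
RTT 1: cwnd = 2 MSS (slow start, doubled)
RTT 2: cwnd = 4 MSS (slow start, doubled)
RTT 3: cwnd = 8 MSS (slow start, doubled)
RTT 4: cwnd = 16 MSS (slow start, doubled)
RTT 5: cwnd = 32 MSS (slow start, doubled)
RTT 6: cwnd = 33 MSS (congestion avoidance, +1)

33


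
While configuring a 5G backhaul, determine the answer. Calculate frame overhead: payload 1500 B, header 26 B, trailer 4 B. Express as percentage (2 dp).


Given: payload = 1500 B, header = 26 B, trailer = 4 B
Overhead bytes = header + trailer = 26 + 4 = 30
Total frame = payload + overhead = 1500 + 30 = 1530
Overhead % = 30 / 1530 * 100 = 1.9608% -> 1.96% (2 dp)

1.96


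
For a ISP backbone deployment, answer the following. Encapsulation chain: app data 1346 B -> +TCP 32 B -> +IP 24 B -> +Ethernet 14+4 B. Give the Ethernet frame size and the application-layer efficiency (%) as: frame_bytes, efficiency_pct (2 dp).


TCP segment = 1346 + 32 = 1378 B
IP packet = 1378 + 24 = 1402 B
Ethernet frame = 1402 + 14 + 4 = 1420 B
Efficiency = app / frame = 1346 / 1420 = 0.947887 = 94.7887% -> 94.79% (2 dp)

1420, 94.79


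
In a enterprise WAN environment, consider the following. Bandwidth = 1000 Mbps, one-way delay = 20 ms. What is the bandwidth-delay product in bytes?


Given: bandwidth = 1000 Mbps, delay = 20 ms
BDP in bits = 1000 * 10^6 * 20 / 1000
BDP in bits = 20000000
BDP in bytes = 20000000 / 8 = 2500000

2500000


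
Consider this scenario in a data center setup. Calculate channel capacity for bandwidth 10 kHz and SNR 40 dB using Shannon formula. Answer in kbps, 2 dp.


Given: B = 10 kHz, SNR = 40 dB
SNR linear = 10^(40/10) = 10000
1 + SNR = 10001
log2(10001) = 13.2878566418
C = 10 * 1000 * 13.2878566418 = 132878.5664 bps
C = 132.878566 kbps -> 132.88 kbps (2 dp)

132.88


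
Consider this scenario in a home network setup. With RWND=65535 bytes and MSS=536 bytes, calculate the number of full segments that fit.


Given: RWND = 65535 bytes, MSS = 536 bytes
Full segments = floor(RWND / MSS)
Full segments = floor(65535 / 536)
Full segments = floor(122.2668) = 122

122


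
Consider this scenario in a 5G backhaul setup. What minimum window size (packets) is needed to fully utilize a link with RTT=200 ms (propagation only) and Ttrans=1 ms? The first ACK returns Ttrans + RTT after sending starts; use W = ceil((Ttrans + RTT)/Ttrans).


Given: Ttrans = 1 ms, RTT = 200 ms (= 2 * Tprop, Tprop = 100 ms)
Time until first ACK returns = Ttrans + RTT = 1 + 200 = 201 ms
Need W * Ttrans >= Ttrans + RTT  ->  W >= (Ttrans + RTT) / Ttrans
(Ttrans + RTT) / Ttrans = 201 / 1 = 201
W_min = ceil(201) = 201

201


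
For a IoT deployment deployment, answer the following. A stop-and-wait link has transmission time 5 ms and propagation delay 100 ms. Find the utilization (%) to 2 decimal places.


Given: Ttrans = 5 ms, Tprop = 100 ms
RTT = 2 * Tprop = 2 * 100 = 200 ms
U = Ttrans / (Ttrans + RTT)
U = 5 / (5 + 200)
U = 5 / 205 = 0.02439
U% = 2.44%

2.44


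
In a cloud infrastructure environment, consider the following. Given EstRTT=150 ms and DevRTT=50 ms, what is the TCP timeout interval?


Given: EstRTT = 150 ms, DevRTT = 50 ms
Timeout = EstRTT + 4 * DevRTT
4 * DevRTT = 4 * 50 = 200
Timeout = 150 + 200 = 350 ms

350


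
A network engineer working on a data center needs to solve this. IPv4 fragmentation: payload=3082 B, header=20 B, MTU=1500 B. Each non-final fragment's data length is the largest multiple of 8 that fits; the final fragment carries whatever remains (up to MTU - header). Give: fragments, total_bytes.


Max data per non-final fragment = floor((MTU - header)/8)*8 = floor((1500 - 20)/8)*8 = floor(1480/8)*8 = 1480 B
Final fragment needs no 8-byte alignment: it can carry up to MTU - header = 1480 B
Non-final fragments needed = ceil((payload - 1480) / 1480) = ceil(1602/1480) = ceil(1.0824) = 2
Number of fragments = 2 + 1 = 3
Fragment sizes (data): 2 * 1480 B + 122 B (last, 122 <= 1480 OK)
Total bytes sent = payload + n_frags * header = 3082 + 3*20 = 3082 + 60 = 3142 B

3, 3142


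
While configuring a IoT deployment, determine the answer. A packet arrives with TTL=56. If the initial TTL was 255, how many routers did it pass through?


Given: initial TTL = 255, received TTL = 56
Hops = initial TTL - received TTL
Hops = 255 - 56 = 199

199


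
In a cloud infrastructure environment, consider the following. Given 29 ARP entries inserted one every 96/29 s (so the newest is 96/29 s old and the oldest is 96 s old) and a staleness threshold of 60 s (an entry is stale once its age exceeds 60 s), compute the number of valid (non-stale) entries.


Ages are k * 96/29 s for k = 1..29 (spacing = 3.3103 s).
Entry k is valid iff k * 96/29 <= 60 iff k <= 29 * 60 / 96 = 18.1250
n_valid = floor(18.1250) = 18
(n_stale = 29 - 18 = 11)

18


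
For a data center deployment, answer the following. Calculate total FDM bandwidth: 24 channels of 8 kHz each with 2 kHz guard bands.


Given: 24 channels, 8 kHz each, guard = 2 kHz
Channel bandwidth = 24 * 8 = 192 kHz
Guard bands = 23 gaps * 2 kHz = 46 kHz
Total = 192 + 46 = 238 kHz

238


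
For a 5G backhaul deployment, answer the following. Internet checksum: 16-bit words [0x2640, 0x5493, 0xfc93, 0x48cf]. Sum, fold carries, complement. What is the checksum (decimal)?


Given words: [0x2640, 0x5493, 0xfc93, 0x48cf]
Step 1: Sum all words
Raw sum = 9792 + 21651 + 64659 + 18639 = 114741
Step 2: Fold carry: (49205 + 1) = 49206
One's complement = ~49206 & 0xFFFF = 16329

16329


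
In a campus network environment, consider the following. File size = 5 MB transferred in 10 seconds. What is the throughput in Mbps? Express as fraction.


Given: file = 5 MB, time = 10 s
File in Mb = 5 * 8 = 40 Mb
Throughput = 40 / 10 Mbps
Throughput = 4 Mbps

4


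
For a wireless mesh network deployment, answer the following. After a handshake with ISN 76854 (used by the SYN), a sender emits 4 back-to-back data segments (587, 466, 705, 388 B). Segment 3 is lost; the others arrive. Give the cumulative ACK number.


SYN uses sequence number 76854; first data byte = ISN + 1 = 76855.
Segment 1: SEQ = 76855, len = 587 B, covers [76855, 77441]
Segment 2: SEQ = 77442, len = 466 B, covers [77442, 77907]
Segment 3: SEQ = 77908, len = 705 B, covers [77908, 78612] [LOST]
Segment 4: SEQ = 78613, len = 388 B, covers [78613, 79000]
In-order data received: bytes [76855, 77907] (segments 1..2).
Segment 3 missing -> gap begins at byte 77908; later segments buffered out of order.
Cumulative ACK = next expected in-order byte = 76855 + 587 + 466 = 77908

77908


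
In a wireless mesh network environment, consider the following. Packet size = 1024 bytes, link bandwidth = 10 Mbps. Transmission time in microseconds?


Given: packet = 1024 bytes, bandwidth = 10 Mbps
Packet in bits = 1024 * 8 = 8192 bits
Bandwidth = 10 * 10^6 = 10000000 bps
Time = 8192 / 10000000 seconds
Time in us = 8192 * 10^6 / 10000000 = 819.2

819.2


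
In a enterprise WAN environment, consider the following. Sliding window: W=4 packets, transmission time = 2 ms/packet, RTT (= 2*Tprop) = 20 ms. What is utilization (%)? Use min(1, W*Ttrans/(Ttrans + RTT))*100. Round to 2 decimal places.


Given: W = 4, Ttrans = 2 ms, RTT = 20 ms (= 2 * Tprop, Tprop = 10 ms)
Cycle time = Ttrans + RTT = 2 + 20 = 22 ms (first packet sent until its ACK returns)
W * Ttrans = 4 * 2 = 8 ms of sending per cycle
W * Ttrans / (Ttrans + RTT) = 8 / 22 = 0.363636
U = min(1, 0.363636) = 0.363636
U% = 36.36%

36.36


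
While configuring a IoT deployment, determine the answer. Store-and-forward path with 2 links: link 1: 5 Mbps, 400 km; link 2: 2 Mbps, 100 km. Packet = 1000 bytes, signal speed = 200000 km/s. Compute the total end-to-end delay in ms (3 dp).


Packet = 1000 bytes = 8000 bits. Store-and-forward: sum (t_trans + t_prop) per link.
Link 1: t_trans = 8000/(5*10^6) s = 1.6000 ms; t_prop = 400/200000 s = 2.0000 ms; subtotal = 3.6000 ms
Link 2: t_trans = 8000/(2*10^6) s = 4.0000 ms; t_prop = 100/200000 s = 0.5000 ms; subtotal = 4.5000 ms
End-to-end = 3.6000 + 4.5000 = 8.1000 ms -> 8.100 ms (3 dp)

8.100


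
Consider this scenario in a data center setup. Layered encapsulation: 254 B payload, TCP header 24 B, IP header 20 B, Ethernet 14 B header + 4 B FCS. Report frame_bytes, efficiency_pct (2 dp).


TCP segment = 254 + 24 = 278 B
IP packet = 278 + 20 = 298 B
Ethernet frame = 298 + 14 + 4 = 316 B
Efficiency = app / frame = 254 / 316 = 0.803797 = 80.3797% -> 80.38% (2 dp)

316, 80.38


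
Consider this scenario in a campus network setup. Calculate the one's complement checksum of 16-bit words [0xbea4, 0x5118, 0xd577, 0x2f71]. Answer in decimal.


Given words: [0xbea4, 0x5118, 0xd577, 0x2f71]
Step 1: Sum all words
Raw sum = 48804 + 20760 + 54647 + 12145 = 136356
Step 2: Fold carry: (5284 + 2) = 5286
One's complement = ~5286 & 0xFFFF = 60249

60249
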